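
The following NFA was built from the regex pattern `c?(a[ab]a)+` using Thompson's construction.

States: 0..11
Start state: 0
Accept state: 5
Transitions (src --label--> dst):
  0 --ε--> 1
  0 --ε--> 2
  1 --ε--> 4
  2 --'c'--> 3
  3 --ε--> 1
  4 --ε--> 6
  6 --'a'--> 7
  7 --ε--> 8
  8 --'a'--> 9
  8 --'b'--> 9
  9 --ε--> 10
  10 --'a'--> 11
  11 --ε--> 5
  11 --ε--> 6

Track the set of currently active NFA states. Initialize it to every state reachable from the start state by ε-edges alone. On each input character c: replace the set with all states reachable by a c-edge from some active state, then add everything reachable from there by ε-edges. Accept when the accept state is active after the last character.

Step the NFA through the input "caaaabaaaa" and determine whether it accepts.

Answer: ACCEPT

Derivation:
initial (ε-close {0}): {0,1,2,4,6}
'c' @ 1: {1,3,4,6}
'a' @ 2: {7,8}
'a' @ 3: {9,10}
'a' @ 4: {5,6,11}  [accepting]
'a' @ 5: {7,8}
'b' @ 6: {9,10}
'a' @ 7: {5,6,11}  [accepting]
'a' @ 8: {7,8}
'a' @ 9: {9,10}
'a' @ 10: {5,6,11}  [accepting]
end set {5,6,11} — state 5 in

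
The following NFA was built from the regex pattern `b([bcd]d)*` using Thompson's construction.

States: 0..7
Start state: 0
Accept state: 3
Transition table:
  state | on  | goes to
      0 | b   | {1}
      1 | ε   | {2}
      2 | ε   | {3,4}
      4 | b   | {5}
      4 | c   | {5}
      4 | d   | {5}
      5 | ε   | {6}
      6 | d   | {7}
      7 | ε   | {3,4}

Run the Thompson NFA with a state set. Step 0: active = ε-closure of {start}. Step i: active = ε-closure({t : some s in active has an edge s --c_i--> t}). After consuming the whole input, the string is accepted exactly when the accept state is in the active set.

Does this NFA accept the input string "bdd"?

Answer: ACCEPT

Derivation:
S₀ = ε-closure({0}) = {0}
'b' @ 1: {1,2,3,4}  ✓accept
'd' @ 2: {5,6}
'd' @ 3: {3,4,7}  ✓accept
end set {3,4,7} — state 3 in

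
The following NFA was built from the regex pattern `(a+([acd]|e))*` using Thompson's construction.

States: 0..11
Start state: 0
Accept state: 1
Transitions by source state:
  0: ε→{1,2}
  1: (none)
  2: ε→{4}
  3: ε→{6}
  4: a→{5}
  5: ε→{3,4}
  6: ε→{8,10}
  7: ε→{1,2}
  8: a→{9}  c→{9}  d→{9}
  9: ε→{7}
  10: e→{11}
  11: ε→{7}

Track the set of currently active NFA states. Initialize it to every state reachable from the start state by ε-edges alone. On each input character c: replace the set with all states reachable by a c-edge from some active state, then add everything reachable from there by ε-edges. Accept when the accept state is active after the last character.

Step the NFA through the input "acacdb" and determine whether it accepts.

S₀ = ε-closure({0}) = {0,1,2,4}
'a' @ 1: {3,4,5,6,8,10}
'c' @ 2: {1,2,4,7,9}  [accepting]
'a' @ 3: {3,4,5,6,8,10}
'c' @ 4: {1,2,4,7,9}  [accepting]
'd' @ 5: {}  — no active states
rest 'b' ignored (set empty)
final: {}; accept 1 not in set

Answer: REJECT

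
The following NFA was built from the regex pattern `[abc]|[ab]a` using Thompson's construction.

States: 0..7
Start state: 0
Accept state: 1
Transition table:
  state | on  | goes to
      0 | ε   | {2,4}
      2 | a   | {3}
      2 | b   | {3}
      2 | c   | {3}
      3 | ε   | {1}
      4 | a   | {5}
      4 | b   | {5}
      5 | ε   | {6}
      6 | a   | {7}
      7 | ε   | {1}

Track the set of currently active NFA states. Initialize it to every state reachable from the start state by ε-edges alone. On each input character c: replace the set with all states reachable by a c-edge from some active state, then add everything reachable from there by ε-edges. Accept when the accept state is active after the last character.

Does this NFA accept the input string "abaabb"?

start: ε-closure({0}) = {0,2,4}
'a' @ 1: {1,3,5,6}  (accept∈set)
'b' @ 2: {}  — dead — no transitions
rest 'aabb' ignored (set empty)
after full input: {}  (accept=1 not in)

Answer: REJECT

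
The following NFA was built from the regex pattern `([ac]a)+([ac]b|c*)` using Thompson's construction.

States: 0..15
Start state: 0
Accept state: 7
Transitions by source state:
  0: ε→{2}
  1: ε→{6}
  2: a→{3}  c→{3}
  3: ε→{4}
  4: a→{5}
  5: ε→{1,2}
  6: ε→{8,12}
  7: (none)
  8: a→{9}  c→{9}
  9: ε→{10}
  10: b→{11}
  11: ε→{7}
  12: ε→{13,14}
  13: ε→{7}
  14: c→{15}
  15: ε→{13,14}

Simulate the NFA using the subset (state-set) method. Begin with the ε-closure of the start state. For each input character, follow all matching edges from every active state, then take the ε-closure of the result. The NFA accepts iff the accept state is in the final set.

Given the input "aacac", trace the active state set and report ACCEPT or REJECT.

S₀ = ε-closure({0}) = {0,2}
'a' @ 1: {3,4}
'a' @ 2: {1,2,5,6,7,8,12,13,14}  (accept∈set)
'c' @ 3: {3,4,7,9,10,13,14,15}  (accept∈set)
'a' @ 4: {1,2,5,6,7,8,12,13,14}  (accept∈set)
'c' @ 5: {3,4,7,9,10,13,14,15}  (accept∈set)
final: {3,4,7,9,10,13,14,15}; accept 7 in set

Answer: ACCEPT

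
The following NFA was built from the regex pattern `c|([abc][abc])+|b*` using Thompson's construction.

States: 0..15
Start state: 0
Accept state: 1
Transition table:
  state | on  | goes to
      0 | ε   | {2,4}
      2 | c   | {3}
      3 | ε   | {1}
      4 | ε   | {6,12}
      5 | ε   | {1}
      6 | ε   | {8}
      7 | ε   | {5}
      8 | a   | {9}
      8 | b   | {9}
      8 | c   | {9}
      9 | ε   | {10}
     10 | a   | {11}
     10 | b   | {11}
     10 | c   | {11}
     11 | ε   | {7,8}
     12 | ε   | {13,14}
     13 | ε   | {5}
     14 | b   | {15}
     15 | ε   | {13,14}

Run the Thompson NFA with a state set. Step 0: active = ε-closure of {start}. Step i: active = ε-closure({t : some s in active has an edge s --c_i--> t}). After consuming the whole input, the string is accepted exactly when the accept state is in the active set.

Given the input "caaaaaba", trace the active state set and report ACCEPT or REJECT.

Answer: ACCEPT

Steps:
initial (ε-close {0}): {0,1,2,4,5,6,8,12,13,14}
'c' @ 1: {1,3,9,10}  ✓accept
'a' @ 2: {1,5,7,8,11}  ✓accept
'a' @ 3: {9,10}
'a' @ 4: {1,5,7,8,11}  ✓accept
'a' @ 5: {9,10}
'a' @ 6: {1,5,7,8,11}  ✓accept
'b' @ 7: {9,10}
'a' @ 8: {1,5,7,8,11}  ✓accept
final: {1,5,7,8,11}; accept 1 in set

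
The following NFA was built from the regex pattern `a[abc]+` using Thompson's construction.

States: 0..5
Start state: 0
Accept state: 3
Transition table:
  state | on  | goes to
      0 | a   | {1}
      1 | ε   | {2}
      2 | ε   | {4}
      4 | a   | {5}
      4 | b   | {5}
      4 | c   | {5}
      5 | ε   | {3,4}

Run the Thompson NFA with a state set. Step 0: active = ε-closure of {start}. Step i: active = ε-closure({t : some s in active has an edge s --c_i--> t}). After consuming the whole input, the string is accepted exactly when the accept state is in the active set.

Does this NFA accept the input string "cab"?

Answer: REJECT

Trace:
start: ε-closure({0}) = {0}
'c' @ 1: {}  — state set empty
rest 'ab' ignored (set empty)
after full input: {}  (accept=3 not in)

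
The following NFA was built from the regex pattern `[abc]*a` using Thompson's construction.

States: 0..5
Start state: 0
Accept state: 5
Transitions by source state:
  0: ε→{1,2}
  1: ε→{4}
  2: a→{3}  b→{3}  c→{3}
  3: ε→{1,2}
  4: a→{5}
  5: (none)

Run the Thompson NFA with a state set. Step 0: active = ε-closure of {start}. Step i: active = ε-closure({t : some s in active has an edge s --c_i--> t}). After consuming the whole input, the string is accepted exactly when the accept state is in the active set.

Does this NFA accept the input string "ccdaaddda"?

S₀ = ε-closure({0}) = {0,1,2,4}
'c' @ 1: {1,2,3,4}
'c' @ 2: {1,2,3,4}
'd' @ 3: {}  — dead — no transitions
rest 'aaddda' ignored (set empty)
end set {} — state 5 not in

Answer: REJECT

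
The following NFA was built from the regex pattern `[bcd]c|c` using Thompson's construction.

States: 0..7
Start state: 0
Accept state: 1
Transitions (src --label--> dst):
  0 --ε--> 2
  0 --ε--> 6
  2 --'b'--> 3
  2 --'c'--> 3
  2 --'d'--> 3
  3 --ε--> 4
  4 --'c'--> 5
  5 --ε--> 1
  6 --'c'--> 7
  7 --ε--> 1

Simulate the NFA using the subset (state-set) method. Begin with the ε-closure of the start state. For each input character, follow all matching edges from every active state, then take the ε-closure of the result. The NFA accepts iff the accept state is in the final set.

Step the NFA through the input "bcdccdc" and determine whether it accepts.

Answer: REJECT

Derivation:
start: ε-closure({0}) = {0,2,6}
'b' @ 1: {3,4}
'c' @ 2: {1,5}  (accept∈set)
'd' @ 3: {}  — no active states
rest 'ccdc' ignored (set empty)
end set {} — state 1 not in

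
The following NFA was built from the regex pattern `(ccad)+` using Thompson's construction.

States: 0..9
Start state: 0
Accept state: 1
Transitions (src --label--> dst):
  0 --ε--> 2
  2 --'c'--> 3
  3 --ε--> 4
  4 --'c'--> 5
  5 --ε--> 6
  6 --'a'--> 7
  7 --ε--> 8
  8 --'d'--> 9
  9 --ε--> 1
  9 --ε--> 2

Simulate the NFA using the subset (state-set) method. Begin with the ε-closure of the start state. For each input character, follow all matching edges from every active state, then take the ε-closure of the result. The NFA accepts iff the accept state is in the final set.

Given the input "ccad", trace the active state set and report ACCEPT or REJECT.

initial (ε-close {0}): {0,2}
'c' @ 1: {3,4}
'c' @ 2: {5,6}
'a' @ 3: {7,8}
'd' @ 4: {1,2,9}  [accepting]
end set {1,2,9} — state 1 in

Answer: ACCEPT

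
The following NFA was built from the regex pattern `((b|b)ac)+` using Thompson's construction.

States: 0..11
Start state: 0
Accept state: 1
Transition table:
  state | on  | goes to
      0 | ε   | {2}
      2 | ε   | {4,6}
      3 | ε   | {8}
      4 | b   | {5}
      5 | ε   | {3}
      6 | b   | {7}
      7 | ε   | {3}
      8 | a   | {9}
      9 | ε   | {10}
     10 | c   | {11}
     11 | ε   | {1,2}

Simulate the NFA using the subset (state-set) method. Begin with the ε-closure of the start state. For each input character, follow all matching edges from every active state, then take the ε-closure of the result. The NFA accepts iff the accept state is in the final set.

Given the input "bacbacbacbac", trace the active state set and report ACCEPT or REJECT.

Answer: ACCEPT

Derivation:
start: ε-closure({0}) = {0,2,4,6}
'b' @ 1: {3,5,7,8}
'a' @ 2: {9,10}
'c' @ 3: {1,2,4,6,11}  [accepting]
'b' @ 4: {3,5,7,8}
'a' @ 5: {9,10}
'c' @ 6: {1,2,4,6,11}  [accepting]
'b' @ 7: {3,5,7,8}
'a' @ 8: {9,10}
'c' @ 9: {1,2,4,6,11}  [accepting]
'b' @ 10: {3,5,7,8}
'a' @ 11: {9,10}
'c' @ 12: {1,2,4,6,11}  [accepting]
end set {1,2,4,6,11} — state 1 in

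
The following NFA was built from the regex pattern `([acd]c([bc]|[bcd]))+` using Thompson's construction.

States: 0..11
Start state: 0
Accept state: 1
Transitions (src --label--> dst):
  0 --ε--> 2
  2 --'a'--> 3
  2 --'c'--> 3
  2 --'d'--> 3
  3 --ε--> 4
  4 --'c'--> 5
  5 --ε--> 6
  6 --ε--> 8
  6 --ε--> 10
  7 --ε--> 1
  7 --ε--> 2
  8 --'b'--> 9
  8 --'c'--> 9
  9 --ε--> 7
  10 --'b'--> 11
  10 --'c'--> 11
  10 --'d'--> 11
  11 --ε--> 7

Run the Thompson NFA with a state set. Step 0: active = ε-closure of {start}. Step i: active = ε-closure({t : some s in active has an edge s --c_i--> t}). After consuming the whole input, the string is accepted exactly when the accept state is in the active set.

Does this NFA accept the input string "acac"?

start: ε-closure({0}) = {0,2}
'a' @ 1: {3,4}
'c' @ 2: {5,6,8,10}
'a' @ 3: {}  — state set empty
rest 'c' ignored (set empty)
end set {} — state 1 not in

Answer: REJECT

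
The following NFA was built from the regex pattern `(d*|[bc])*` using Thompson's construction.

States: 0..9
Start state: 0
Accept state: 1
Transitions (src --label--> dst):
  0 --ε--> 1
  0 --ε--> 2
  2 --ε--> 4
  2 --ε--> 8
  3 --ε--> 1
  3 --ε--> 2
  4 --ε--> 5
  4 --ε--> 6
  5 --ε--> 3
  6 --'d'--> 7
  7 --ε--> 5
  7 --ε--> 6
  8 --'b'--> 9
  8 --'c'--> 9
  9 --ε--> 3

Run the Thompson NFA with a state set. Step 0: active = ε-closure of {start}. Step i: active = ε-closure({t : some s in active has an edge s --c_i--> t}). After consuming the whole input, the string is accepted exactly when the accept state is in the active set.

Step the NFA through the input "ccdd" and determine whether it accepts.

Answer: ACCEPT

Trace:
S₀ = ε-closure({0}) = {0,1,2,3,4,5,6,8}
'c' @ 1: {1,2,3,4,5,6,8,9}  ✓accept
'c' @ 2: {1,2,3,4,5,6,8,9}  ✓accept
'd' @ 3: {1,2,3,4,5,6,7,8}  ✓accept
'd' @ 4: {1,2,3,4,5,6,7,8}  ✓accept
final: {1,2,3,4,5,6,7,8}; accept 1 in set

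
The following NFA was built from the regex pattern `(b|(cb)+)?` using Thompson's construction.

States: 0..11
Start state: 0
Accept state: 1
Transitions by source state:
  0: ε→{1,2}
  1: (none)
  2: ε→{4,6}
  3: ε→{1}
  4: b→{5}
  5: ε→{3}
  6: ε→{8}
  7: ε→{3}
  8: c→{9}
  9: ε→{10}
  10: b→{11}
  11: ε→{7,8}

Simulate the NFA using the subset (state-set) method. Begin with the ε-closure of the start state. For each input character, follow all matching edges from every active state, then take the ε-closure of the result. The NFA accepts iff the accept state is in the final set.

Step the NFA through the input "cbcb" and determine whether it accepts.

S₀ = ε-closure({0}) = {0,1,2,4,6,8}
'c' @ 1: {9,10}
'b' @ 2: {1,3,7,8,11}  [accepting]
'c' @ 3: {9,10}
'b' @ 4: {1,3,7,8,11}  [accepting]
final: {1,3,7,8,11}; accept 1 in set

Answer: ACCEPT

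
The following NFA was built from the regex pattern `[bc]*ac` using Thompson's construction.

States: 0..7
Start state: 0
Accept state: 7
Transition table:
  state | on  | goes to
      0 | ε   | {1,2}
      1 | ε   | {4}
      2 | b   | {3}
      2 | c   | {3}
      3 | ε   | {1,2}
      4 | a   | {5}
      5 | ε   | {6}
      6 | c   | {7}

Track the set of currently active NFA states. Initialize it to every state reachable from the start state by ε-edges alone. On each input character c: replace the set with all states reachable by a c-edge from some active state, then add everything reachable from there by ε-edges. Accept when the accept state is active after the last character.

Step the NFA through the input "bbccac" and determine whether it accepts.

start: ε-closure({0}) = {0,1,2,4}
'b' @ 1: {1,2,3,4}
'b' @ 2: {1,2,3,4}
'c' @ 3: {1,2,3,4}
'c' @ 4: {1,2,3,4}
'a' @ 5: {5,6}
'c' @ 6: {7}  [accepting]
after full input: {7}  (accept=7 in)

Answer: ACCEPT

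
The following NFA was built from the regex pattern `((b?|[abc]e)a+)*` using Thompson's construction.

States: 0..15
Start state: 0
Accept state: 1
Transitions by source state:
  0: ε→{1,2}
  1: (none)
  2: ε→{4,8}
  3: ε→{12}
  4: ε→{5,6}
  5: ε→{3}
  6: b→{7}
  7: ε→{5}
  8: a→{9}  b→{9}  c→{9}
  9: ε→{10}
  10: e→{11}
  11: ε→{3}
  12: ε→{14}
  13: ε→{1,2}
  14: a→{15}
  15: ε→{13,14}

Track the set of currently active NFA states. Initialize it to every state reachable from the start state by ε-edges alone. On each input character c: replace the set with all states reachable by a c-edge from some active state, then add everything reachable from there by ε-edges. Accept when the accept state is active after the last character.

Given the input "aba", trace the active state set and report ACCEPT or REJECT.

start: ε-closure({0}) = {0,1,2,3,4,5,6,8,12,14}
'a' @ 1: {1,2,3,4,5,6,8,9,10,12,13,14,15}  [accepting]
'b' @ 2: {3,5,7,9,10,12,14}
'a' @ 3: {1,2,3,4,5,6,8,12,13,14,15}  [accepting]
end set {1,2,3,4,5,6,8,12,13,14,15} — state 1 in

Answer: ACCEPT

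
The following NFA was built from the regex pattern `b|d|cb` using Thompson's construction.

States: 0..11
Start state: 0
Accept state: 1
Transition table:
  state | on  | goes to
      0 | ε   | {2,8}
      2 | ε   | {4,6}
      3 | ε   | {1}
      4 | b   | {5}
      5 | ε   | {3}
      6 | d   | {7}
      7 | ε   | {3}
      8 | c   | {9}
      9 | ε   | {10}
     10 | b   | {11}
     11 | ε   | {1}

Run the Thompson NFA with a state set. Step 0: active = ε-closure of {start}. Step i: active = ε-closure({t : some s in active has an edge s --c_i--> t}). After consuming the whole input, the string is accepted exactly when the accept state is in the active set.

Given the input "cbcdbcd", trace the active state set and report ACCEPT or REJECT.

Answer: REJECT

Steps:
initial (ε-close {0}): {0,2,4,6,8}
'c' @ 1: {9,10}
'b' @ 2: {1,11}  ✓accept
'c' @ 3: {}  — state set empty
rest 'dbcd' ignored (set empty)
after full input: {}  (accept=1 not in)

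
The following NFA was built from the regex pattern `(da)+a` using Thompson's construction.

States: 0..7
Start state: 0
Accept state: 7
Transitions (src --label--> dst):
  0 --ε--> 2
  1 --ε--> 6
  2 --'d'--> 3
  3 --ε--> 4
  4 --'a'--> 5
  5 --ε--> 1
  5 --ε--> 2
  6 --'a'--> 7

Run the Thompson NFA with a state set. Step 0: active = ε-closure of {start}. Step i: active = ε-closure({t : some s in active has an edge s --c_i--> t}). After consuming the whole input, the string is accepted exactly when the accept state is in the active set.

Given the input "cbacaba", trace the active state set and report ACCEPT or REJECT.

S₀ = ε-closure({0}) = {0,2}
'c' @ 1: {}  — state set empty
rest 'bacaba' ignored (set empty)
after full input: {}  (accept=7 not in)

Answer: REJECT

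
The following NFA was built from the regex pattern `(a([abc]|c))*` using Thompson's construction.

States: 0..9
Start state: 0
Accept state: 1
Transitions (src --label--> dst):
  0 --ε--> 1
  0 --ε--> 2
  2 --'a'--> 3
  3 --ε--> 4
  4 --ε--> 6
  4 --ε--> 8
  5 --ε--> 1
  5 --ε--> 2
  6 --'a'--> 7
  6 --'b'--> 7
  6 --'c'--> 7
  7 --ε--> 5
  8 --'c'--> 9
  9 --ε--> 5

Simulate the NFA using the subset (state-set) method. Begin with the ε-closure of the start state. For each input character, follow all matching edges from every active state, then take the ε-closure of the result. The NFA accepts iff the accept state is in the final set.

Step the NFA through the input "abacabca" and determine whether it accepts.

initial (ε-close {0}): {0,1,2}
'a' @ 1: {3,4,6,8}
'b' @ 2: {1,2,5,7}  (accept∈set)
'a' @ 3: {3,4,6,8}
'c' @ 4: {1,2,5,7,9}  (accept∈set)
'a' @ 5: {3,4,6,8}
'b' @ 6: {1,2,5,7}  (accept∈set)
'c' @ 7: {}  — no active states
rest 'a' ignored (set empty)
after full input: {}  (accept=1 not in)

Answer: REJECT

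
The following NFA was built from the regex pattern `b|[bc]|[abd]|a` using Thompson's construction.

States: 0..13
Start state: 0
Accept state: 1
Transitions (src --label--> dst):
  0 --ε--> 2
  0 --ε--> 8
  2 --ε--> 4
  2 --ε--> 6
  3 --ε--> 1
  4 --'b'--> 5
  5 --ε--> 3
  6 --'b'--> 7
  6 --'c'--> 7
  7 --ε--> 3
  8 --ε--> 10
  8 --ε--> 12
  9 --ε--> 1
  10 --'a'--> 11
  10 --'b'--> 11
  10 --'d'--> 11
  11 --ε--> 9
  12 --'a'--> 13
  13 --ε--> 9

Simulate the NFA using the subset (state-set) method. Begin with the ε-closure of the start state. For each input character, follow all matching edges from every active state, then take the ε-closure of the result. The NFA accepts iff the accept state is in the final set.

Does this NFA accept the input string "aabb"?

Answer: REJECT

Steps:
S₀ = ε-closure({0}) = {0,2,4,6,8,10,12}
'a' @ 1: {1,9,11,13}  ✓accept
'a' @ 2: {}  — no active states
rest 'bb' ignored (set empty)
end set {} — state 1 not in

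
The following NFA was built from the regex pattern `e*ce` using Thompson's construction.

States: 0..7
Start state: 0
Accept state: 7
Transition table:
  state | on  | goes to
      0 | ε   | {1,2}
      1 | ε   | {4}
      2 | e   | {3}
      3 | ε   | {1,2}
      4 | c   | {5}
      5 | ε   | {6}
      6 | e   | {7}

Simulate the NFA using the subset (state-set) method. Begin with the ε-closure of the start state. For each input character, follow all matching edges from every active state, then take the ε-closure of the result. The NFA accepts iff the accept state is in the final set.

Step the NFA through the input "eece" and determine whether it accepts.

initial (ε-close {0}): {0,1,2,4}
'e' @ 1: {1,2,3,4}
'e' @ 2: {1,2,3,4}
'c' @ 3: {5,6}
'e' @ 4: {7}  ✓accept
end set {7} — state 7 in

Answer: ACCEPT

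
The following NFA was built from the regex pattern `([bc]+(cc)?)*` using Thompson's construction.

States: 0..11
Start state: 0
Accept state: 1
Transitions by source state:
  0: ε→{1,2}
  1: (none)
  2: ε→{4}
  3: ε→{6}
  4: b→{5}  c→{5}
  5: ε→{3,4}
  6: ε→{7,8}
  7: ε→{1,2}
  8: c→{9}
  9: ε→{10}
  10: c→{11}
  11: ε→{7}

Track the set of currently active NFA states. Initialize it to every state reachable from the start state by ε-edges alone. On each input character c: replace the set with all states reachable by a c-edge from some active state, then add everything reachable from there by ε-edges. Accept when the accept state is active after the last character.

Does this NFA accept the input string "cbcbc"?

S₀ = ε-closure({0}) = {0,1,2,4}
'c' @ 1: {1,2,3,4,5,6,7,8}  (accept∈set)
'b' @ 2: {1,2,3,4,5,6,7,8}  (accept∈set)
'c' @ 3: {1,2,3,4,5,6,7,8,9,10}  (accept∈set)
'b' @ 4: {1,2,3,4,5,6,7,8}  (accept∈set)
'c' @ 5: {1,2,3,4,5,6,7,8,9,10}  (accept∈set)
after full input: {1,2,3,4,5,6,7,8,9,10}  (accept=1 in)

Answer: ACCEPT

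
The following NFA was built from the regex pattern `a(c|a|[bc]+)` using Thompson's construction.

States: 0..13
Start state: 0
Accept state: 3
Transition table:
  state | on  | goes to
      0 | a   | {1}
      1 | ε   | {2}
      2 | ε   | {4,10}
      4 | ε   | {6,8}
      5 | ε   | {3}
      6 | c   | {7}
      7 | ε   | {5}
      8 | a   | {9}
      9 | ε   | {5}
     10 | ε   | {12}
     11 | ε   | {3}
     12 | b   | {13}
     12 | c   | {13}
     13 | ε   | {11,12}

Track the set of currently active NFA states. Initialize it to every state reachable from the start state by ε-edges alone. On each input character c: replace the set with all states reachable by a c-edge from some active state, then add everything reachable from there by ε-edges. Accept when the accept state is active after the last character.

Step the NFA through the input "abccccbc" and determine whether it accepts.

initial (ε-close {0}): {0}
'a' @ 1: {1,2,4,6,8,10,12}
'b' @ 2: {3,11,12,13}  (accept∈set)
'c' @ 3: {3,11,12,13}  (accept∈set)
'c' @ 4: {3,11,12,13}  (accept∈set)
'c' @ 5: {3,11,12,13}  (accept∈set)
'c' @ 6: {3,11,12,13}  (accept∈set)
'b' @ 7: {3,11,12,13}  (accept∈set)
'c' @ 8: {3,11,12,13}  (accept∈set)
final: {3,11,12,13}; accept 3 in set

Answer: ACCEPT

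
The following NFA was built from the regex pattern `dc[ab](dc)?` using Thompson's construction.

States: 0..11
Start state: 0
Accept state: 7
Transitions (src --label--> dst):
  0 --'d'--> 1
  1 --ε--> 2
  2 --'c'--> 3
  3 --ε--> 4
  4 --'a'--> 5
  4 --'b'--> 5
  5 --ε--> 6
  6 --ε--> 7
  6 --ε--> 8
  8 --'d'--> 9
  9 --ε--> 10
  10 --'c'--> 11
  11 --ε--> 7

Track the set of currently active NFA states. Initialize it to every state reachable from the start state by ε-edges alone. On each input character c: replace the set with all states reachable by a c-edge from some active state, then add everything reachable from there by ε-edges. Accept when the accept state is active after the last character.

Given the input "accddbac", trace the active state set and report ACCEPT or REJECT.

initial (ε-close {0}): {0}
'a' @ 1: {}  — dead — no transitions
rest 'ccddbac' ignored (set empty)
end set {} — state 7 not in

Answer: REJECT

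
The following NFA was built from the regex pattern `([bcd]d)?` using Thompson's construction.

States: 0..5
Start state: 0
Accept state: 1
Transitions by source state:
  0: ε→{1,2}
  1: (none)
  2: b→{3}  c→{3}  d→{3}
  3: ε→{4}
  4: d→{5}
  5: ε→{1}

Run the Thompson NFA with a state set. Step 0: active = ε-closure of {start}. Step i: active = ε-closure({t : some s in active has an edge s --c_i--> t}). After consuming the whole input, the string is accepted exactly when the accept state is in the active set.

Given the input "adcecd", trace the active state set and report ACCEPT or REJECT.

initial (ε-close {0}): {0,1,2}
'a' @ 1: {}  — no active states
rest 'dcecd' ignored (set empty)
end set {} — state 1 not in

Answer: REJECT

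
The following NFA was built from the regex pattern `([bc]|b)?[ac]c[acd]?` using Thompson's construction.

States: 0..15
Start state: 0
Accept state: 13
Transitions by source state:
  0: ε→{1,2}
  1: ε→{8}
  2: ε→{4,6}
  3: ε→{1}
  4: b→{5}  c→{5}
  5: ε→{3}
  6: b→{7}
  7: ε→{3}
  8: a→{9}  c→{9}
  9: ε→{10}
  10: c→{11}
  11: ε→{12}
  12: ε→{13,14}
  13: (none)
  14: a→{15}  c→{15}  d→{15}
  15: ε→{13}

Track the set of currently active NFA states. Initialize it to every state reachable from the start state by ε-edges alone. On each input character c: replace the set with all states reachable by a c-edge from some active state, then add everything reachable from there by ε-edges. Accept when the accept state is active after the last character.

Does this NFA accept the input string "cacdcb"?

initial (ε-close {0}): {0,1,2,4,6,8}
'c' @ 1: {1,3,5,8,9,10}
'a' @ 2: {9,10}
'c' @ 3: {11,12,13,14}  (accept∈set)
'd' @ 4: {13,15}  (accept∈set)
'c' @ 5: {}  — no active states
rest 'b' ignored (set empty)
final: {}; accept 13 not in set

Answer: REJECT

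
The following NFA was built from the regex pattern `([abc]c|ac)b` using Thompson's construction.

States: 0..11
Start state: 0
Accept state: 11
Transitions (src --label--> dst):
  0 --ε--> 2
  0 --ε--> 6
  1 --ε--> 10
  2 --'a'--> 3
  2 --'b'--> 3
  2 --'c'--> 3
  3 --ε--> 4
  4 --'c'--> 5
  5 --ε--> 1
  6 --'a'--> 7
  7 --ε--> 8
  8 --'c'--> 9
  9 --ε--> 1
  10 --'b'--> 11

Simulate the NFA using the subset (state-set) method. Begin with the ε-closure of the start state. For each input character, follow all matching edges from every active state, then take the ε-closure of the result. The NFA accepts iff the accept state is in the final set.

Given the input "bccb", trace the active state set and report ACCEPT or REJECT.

start: ε-closure({0}) = {0,2,6}
'b' @ 1: {3,4}
'c' @ 2: {1,5,10}
'c' @ 3: {}  — state set empty
rest 'b' ignored (set empty)
end set {} — state 11 not in

Answer: REJECT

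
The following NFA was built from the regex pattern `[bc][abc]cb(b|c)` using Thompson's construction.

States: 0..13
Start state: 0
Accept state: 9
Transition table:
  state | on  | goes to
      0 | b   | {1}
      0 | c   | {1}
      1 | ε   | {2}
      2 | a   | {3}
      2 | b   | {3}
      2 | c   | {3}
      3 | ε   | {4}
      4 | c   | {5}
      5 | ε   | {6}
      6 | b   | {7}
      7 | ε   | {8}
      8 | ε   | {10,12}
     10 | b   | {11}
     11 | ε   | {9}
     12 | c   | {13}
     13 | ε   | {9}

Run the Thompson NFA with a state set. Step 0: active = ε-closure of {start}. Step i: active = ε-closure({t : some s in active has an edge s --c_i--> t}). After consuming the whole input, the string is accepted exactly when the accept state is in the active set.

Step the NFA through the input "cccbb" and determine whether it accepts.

initial (ε-close {0}): {0}
'c' @ 1: {1,2}
'c' @ 2: {3,4}
'c' @ 3: {5,6}
'b' @ 4: {7,8,10,12}
'b' @ 5: {9,11}  [accepting]
end set {9,11} — state 9 in

Answer: ACCEPT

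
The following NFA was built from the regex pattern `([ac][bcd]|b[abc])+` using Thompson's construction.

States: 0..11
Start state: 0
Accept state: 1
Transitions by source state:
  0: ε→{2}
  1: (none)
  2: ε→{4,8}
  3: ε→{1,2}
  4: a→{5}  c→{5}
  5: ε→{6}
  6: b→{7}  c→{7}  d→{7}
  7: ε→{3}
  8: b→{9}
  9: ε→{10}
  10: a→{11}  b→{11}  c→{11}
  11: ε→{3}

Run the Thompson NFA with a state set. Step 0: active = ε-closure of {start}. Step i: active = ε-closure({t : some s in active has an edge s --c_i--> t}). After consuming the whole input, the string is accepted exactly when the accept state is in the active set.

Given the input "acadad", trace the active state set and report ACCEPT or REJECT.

initial (ε-close {0}): {0,2,4,8}
'a' @ 1: {5,6}
'c' @ 2: {1,2,3,4,7,8}  [accepting]
'a' @ 3: {5,6}
'd' @ 4: {1,2,3,4,7,8}  [accepting]
'a' @ 5: {5,6}
'd' @ 6: {1,2,3,4,7,8}  [accepting]
end set {1,2,3,4,7,8} — state 1 in

Answer: ACCEPT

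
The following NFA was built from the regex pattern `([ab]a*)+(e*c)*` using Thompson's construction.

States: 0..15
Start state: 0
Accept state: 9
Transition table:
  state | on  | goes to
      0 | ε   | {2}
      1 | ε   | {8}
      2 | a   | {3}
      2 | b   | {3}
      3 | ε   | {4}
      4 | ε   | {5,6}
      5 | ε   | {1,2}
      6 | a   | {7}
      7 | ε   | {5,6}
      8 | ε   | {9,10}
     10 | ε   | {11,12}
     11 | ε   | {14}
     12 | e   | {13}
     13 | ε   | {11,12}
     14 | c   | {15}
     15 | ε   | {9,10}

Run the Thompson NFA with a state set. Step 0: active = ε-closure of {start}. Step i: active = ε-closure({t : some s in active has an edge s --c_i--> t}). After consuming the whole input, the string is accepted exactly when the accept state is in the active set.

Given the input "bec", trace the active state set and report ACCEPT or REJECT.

S₀ = ε-closure({0}) = {0,2}
'b' @ 1: {1,2,3,4,5,6,8,9,10,11,12,14}  (accept∈set)
'e' @ 2: {11,12,13,14}
'c' @ 3: {9,10,11,12,14,15}  (accept∈set)
after full input: {9,10,11,12,14,15}  (accept=9 in)

Answer: ACCEPT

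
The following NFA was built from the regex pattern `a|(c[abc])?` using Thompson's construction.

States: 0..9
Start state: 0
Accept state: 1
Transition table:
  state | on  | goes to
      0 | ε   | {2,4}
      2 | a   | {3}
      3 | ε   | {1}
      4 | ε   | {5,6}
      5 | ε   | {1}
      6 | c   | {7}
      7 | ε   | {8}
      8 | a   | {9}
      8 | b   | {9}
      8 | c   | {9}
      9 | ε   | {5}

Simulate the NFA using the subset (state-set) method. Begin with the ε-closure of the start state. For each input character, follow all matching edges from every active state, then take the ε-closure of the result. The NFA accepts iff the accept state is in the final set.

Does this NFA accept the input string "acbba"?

initial (ε-close {0}): {0,1,2,4,5,6}
'a' @ 1: {1,3}  ✓accept
'c' @ 2: {}  — no active states
rest 'bba' ignored (set empty)
after full input: {}  (accept=1 not in)

Answer: REJECT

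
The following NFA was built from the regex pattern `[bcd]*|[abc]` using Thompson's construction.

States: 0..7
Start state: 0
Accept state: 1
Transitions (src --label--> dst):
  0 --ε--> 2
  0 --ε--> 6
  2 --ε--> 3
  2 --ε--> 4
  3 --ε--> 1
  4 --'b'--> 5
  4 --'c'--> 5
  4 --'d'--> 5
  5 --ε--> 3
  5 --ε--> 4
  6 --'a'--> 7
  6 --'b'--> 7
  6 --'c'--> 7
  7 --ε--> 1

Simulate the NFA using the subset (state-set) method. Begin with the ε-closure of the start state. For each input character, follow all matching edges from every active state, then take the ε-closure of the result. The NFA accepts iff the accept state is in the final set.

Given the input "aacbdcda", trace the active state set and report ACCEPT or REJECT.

start: ε-closure({0}) = {0,1,2,3,4,6}
'a' @ 1: {1,7}  ✓accept
'a' @ 2: {}  — dead — no transitions
rest 'cbdcda' ignored (set empty)
final: {}; accept 1 not in set

Answer: REJECT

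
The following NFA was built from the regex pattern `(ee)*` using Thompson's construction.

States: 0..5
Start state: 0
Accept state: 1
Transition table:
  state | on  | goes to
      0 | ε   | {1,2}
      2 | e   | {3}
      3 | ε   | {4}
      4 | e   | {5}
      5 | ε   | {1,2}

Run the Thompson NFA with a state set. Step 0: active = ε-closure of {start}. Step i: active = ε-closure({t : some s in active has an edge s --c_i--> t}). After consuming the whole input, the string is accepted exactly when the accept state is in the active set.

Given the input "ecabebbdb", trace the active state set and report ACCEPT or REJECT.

Answer: REJECT

Steps:
initial (ε-close {0}): {0,1,2}
'e' @ 1: {3,4}
'c' @ 2: {}  — no active states
rest 'abebbdb' ignored (set empty)
final: {}; accept 1 not in set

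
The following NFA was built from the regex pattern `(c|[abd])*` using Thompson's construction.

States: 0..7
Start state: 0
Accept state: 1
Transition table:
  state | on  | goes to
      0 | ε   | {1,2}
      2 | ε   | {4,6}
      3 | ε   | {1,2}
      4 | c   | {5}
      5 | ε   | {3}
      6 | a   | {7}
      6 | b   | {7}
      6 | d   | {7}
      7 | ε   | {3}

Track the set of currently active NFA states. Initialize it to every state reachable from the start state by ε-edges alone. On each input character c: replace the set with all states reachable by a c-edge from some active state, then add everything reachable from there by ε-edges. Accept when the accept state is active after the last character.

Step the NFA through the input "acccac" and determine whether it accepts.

Answer: ACCEPT

Steps:
start: ε-closure({0}) = {0,1,2,4,6}
'a' @ 1: {1,2,3,4,6,7}  ✓accept
'c' @ 2: {1,2,3,4,5,6}  ✓accept
'c' @ 3: {1,2,3,4,5,6}  ✓accept
'c' @ 4: {1,2,3,4,5,6}  ✓accept
'a' @ 5: {1,2,3,4,6,7}  ✓accept
'c' @ 6: {1,2,3,4,5,6}  ✓accept
end set {1,2,3,4,5,6} — state 1 in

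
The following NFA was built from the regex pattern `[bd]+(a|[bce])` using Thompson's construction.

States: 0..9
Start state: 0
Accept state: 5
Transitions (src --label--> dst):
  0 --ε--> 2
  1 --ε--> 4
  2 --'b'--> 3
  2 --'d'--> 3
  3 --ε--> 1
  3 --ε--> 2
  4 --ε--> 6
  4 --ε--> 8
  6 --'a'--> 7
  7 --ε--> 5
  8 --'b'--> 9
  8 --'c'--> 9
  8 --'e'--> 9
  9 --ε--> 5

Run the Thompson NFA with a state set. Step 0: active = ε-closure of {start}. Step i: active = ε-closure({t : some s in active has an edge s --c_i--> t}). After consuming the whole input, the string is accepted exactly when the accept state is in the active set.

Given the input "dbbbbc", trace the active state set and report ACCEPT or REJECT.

Answer: ACCEPT

Trace:
initial (ε-close {0}): {0,2}
'd' @ 1: {1,2,3,4,6,8}
'b' @ 2: {1,2,3,4,5,6,8,9}  [accepting]
'b' @ 3: {1,2,3,4,5,6,8,9}  [accepting]
'b' @ 4: {1,2,3,4,5,6,8,9}  [accepting]
'b' @ 5: {1,2,3,4,5,6,8,9}  [accepting]
'c' @ 6: {5,9}  [accepting]
end set {5,9} — state 5 in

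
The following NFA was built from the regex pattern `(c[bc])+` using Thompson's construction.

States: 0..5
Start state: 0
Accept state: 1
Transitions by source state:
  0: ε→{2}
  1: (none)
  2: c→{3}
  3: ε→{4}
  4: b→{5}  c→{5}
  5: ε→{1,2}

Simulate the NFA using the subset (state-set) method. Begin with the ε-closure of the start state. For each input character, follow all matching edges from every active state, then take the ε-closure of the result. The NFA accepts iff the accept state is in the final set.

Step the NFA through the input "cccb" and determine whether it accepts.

Answer: ACCEPT

Steps:
S₀ = ε-closure({0}) = {0,2}
'c' @ 1: {3,4}
'c' @ 2: {1,2,5}  ✓accept
'c' @ 3: {3,4}
'b' @ 4: {1,2,5}  ✓accept
final: {1,2,5}; accept 1 in set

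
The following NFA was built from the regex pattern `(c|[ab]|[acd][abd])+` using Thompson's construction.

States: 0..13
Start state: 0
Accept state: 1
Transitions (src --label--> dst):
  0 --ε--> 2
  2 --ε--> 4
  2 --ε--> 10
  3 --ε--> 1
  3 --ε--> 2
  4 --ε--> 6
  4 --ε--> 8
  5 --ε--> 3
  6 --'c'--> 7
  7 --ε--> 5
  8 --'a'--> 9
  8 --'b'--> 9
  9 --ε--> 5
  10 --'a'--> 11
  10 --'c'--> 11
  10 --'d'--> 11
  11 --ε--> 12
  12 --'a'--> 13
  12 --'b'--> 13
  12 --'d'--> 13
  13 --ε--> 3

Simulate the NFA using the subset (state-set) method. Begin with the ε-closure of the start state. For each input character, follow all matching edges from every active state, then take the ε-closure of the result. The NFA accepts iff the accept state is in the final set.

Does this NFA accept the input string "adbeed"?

initial (ε-close {0}): {0,2,4,6,8,10}
'a' @ 1: {1,2,3,4,5,6,8,9,10,11,12}  (accept∈set)
'd' @ 2: {1,2,3,4,6,8,10,11,12,13}  (accept∈set)
'b' @ 3: {1,2,3,4,5,6,8,9,10,13}  (accept∈set)
'e' @ 4: {}  — dead — no transitions
rest 'ed' ignored (set empty)
final: {}; accept 1 not in set

Answer: REJECT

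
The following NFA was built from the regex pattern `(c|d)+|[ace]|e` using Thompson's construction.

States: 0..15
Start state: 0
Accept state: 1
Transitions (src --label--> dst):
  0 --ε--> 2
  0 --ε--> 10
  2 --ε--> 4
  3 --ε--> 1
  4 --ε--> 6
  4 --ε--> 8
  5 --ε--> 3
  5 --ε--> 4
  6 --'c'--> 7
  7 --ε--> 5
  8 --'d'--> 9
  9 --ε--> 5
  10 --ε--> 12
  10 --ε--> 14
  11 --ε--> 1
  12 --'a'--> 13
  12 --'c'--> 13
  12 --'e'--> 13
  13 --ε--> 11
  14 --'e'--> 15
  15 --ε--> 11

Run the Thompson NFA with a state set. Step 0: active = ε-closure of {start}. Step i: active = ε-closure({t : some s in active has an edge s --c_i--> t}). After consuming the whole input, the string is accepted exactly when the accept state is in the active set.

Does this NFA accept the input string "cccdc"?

Answer: ACCEPT

Derivation:
S₀ = ε-closure({0}) = {0,2,4,6,8,10,12,14}
'c' @ 1: {1,3,4,5,6,7,8,11,13}  [accepting]
'c' @ 2: {1,3,4,5,6,7,8}  [accepting]
'c' @ 3: {1,3,4,5,6,7,8}  [accepting]
'd' @ 4: {1,3,4,5,6,8,9}  [accepting]
'c' @ 5: {1,3,4,5,6,7,8}  [accepting]
after full input: {1,3,4,5,6,7,8}  (accept=1 in)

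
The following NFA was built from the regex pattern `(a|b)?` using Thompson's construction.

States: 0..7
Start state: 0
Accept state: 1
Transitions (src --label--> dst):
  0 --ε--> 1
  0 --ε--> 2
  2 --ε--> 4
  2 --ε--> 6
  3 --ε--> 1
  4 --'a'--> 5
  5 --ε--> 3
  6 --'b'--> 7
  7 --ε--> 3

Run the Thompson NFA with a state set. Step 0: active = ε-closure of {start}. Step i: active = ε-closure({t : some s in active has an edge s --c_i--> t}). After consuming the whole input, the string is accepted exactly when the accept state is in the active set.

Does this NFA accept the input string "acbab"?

start: ε-closure({0}) = {0,1,2,4,6}
'a' @ 1: {1,3,5}  (accept∈set)
'c' @ 2: {}  — dead — no transitions
rest 'bab' ignored (set empty)
end set {} — state 1 not in

Answer: REJECT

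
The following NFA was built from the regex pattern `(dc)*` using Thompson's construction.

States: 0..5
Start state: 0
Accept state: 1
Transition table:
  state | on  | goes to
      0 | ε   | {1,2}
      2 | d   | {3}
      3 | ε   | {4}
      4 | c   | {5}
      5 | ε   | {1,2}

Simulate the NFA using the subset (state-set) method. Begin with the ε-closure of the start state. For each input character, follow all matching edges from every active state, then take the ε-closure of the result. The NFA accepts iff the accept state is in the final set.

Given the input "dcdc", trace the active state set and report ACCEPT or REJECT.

S₀ = ε-closure({0}) = {0,1,2}
'd' @ 1: {3,4}
'c' @ 2: {1,2,5}  (accept∈set)
'd' @ 3: {3,4}
'c' @ 4: {1,2,5}  (accept∈set)
final: {1,2,5}; accept 1 in set

Answer: ACCEPT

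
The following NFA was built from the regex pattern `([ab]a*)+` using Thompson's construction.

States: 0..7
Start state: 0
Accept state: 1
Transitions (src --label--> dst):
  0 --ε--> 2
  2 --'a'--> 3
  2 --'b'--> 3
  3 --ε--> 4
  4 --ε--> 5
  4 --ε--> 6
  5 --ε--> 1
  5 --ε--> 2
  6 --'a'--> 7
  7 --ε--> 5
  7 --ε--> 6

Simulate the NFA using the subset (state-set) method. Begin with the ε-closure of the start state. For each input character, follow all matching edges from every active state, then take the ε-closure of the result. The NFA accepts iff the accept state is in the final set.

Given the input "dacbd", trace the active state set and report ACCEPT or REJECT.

initial (ε-close {0}): {0,2}
'd' @ 1: {}  — state set empty
rest 'acbd' ignored (set empty)
final: {}; accept 1 not in set

Answer: REJECT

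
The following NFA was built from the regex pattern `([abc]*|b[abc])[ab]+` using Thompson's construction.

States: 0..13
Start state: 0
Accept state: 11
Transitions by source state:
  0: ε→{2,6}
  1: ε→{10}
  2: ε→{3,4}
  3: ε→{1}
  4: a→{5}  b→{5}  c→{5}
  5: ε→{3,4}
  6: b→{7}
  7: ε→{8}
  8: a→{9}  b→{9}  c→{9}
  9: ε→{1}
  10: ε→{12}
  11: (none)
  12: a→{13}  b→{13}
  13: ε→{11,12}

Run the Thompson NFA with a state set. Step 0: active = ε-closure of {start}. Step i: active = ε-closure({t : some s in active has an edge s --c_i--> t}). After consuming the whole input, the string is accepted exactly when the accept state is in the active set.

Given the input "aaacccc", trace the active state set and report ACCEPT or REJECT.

Answer: REJECT

Steps:
S₀ = ε-closure({0}) = {0,1,2,3,4,6,10,12}
'a' @ 1: {1,3,4,5,10,11,12,13}  ✓accept
'a' @ 2: {1,3,4,5,10,11,12,13}  ✓accept
'a' @ 3: {1,3,4,5,10,11,12,13}  ✓accept
'c' @ 4: {1,3,4,5,10,12}
'c' @ 5: {1,3,4,5,10,12}
'c' @ 6: {1,3,4,5,10,12}
'c' @ 7: {1,3,4,5,10,12}
final: {1,3,4,5,10,12}; accept 11 not in set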